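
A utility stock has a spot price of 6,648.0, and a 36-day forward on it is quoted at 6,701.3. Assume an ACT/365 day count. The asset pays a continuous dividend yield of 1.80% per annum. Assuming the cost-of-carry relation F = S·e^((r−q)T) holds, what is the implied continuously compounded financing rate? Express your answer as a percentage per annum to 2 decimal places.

9.90%

From F = S·e^((r−q)T): (r − q) = ln(F/S)/T
ln(6701.3/6648.0) = ln(1.008017) = 0.007985
(r − q) = 0.007985 / (36/365) = 0.080959
r = ln(F/S)/T + q = 0.080959 + 0.0180 = 0.098959
r = 9.90%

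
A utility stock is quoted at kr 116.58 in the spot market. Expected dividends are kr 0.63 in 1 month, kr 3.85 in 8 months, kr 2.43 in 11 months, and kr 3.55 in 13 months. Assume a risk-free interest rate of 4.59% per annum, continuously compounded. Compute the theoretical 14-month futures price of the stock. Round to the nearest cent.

kr 112.37

PV(dividends) I = 0.63·e^(−0.0459·1/12) + 3.85·e^(−0.0459·8/12) + 2.43·e^(−0.0459·11/12) + 3.55·e^(−0.0459·13/12)
I = 0.6276 + 3.7340 + 2.3299 + 3.3778 = 10.0693
F = (S − I)·e^(rT) = (116.58 − 10.0693) · e^(0.0459·14/12)
= 106.5107 · e^0.053550 = 106.5107 × 1.055010 = kr 112.37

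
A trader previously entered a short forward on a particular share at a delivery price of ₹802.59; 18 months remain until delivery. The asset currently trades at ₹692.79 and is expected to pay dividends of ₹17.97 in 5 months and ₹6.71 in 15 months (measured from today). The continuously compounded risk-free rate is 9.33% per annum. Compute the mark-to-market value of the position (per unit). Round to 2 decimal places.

PV(remaining dividends) I = 17.97·e^(−0.0933·5/12) + 6.71·e^(−0.0933·15/12) = 23.2562
Current forward F = (S − I)·e^(rT) = (692.79 − 23.2562)·e^(0.0933·18/12) = 669.5338 × 1.150216 = 770.1085
Value (long) = (F − K)·e^(−rT) = (770.1085 − 802.59) × 0.869402 = -28.2395
Short position value = −(long value) = ₹28.24

₹28.24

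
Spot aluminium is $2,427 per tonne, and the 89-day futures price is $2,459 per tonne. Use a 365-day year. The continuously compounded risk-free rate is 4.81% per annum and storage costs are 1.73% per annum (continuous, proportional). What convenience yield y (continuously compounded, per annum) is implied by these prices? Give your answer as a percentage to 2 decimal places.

F = S·e^((r+u−y)T) ⇒ (r+u−y) = ln(F/S)/T
ln(2459/2427) = 0.013099; /T ⇒ 0.053721
y = r + u − ln(F/S)/T = 0.0481 + 0.0173 − 0.053721 = 0.011679
y = 1.17%

1.17%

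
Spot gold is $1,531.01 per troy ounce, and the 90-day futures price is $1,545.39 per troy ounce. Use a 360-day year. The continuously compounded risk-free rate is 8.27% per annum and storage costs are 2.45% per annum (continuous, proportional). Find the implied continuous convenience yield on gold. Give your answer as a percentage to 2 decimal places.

6.98%

F = S·e^((r+u−y)T) ⇒ (r+u−y) = ln(F/S)/T
ln(1545.39/1531.01) = 0.009349; /T ⇒ 0.037396
y = r + u − ln(F/S)/T = 0.0827 + 0.0245 − 0.037396 = 0.069804
y = 6.98%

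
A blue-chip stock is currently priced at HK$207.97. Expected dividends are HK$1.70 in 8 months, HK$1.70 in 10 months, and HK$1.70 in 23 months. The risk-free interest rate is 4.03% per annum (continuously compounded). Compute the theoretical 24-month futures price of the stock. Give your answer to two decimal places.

PV(dividends) I = 1.70·e^(−0.0403·8/12) + 1.70·e^(−0.0403·10/12) + 1.70·e^(−0.0403·23/12)
I = 1.6549 + 1.6439 + 1.5736 = 4.8724
F = (S − I)·e^(rT) = (207.97 − 4.8724) · e^(0.0403·24/12)
= 203.0976 · e^0.080600 = 203.0976 × 1.083937 = HK$220.15

HK$220.15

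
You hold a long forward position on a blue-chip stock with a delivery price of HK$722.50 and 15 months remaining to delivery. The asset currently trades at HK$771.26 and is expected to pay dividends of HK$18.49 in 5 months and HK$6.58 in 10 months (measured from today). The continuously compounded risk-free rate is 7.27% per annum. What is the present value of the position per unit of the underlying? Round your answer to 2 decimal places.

HK$87.39

PV(remaining dividends) I = 18.49·e^(−0.0727·5/12) + 6.58·e^(−0.0727·10/12) = 24.1315
Current forward F = (S − I)·e^(rT) = (771.26 − 24.1315)·e^(0.0727·15/12) = 747.1285 × 1.095132 = 818.2043
Value (long) = (F − K)·e^(−rT) = (818.2043 − 722.50) × 0.913132 = 87.3907
Value = HK$87.39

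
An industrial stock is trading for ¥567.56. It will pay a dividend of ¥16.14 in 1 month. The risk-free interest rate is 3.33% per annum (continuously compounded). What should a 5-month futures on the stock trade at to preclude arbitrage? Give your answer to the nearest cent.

¥559.17

PV(dividends) I = 16.14·e^(−0.0333·1/12)
I = 16.0953
F = (S − I)·e^(rT) = (567.56 − 16.0953) · e^(0.0333·5/12)
= 551.4647 · e^0.013875 = 551.4647 × 1.013972 = ¥559.17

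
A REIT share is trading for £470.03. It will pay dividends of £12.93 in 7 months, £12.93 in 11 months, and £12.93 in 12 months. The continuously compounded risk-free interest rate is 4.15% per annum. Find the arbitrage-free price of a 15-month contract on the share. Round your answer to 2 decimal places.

PV(dividends) I = 12.93·e^(−0.0415·7/12) + 12.93·e^(−0.0415·11/12) + 12.93·e^(−0.0415·12/12)
I = 12.6207 + 12.4474 + 12.4044 = 37.4725
F = (S − I)·e^(rT) = (470.03 − 37.4725) · e^(0.0415·15/12)
= 432.5575 · e^0.051875 = 432.5575 × 1.053244 = £455.59

£455.59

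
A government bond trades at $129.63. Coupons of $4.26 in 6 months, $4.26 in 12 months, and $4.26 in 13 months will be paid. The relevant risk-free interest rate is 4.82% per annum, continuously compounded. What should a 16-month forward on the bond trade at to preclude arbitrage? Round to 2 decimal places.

$125.16

PV(coupons) I = 4.26·e^(−0.0482·6/12) + 4.26·e^(−0.0482·12/12) + 4.26·e^(−0.0482·13/12)
I = 4.1586 + 4.0595 + 4.0433 = 12.2614
F = (S − I)·e^(rT) = (129.63 − 12.2614) · e^(0.0482·16/12)
= 117.3686 · e^0.064267 = 117.3686 × 1.066377 = $125.16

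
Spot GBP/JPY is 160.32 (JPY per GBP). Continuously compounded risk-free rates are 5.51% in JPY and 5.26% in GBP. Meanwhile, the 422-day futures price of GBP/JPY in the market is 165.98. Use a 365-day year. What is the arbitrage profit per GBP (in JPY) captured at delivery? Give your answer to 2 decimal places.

Fair futures: F* = S·e^(carry·T), with carry = (r_JPY − r_GBP) = 0.0551 − 0.0526 = 0.0025
F* = 160.32 · e^(0.0025 × 422/365) = 160.32 · e^0.002890 = 160.32 × 1.002894 = 160.7840
Market 165.98 > fair 160.7840: forward overpriced → cash-and-carry (buy spot, short the forward).
At maturity, profit = |F_mkt − F*| = |165.98 − 160.7840| = 5.20 per GBP (in JPY)

5.20 per GBP (in JPY)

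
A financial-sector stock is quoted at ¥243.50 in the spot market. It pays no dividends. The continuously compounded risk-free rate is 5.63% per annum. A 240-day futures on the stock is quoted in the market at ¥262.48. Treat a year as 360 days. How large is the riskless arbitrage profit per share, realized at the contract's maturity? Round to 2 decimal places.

¥9.67 per share

Fair futures: F* = S·e^(carry·T), with carry = r = 0.0563
F* = 243.50 · e^(0.0563 × 240/360) = 243.50 · e^0.037533 = 243.50 × 1.038246 = ¥252.8129
Market ¥262.48 > fair ¥252.8129: forward overpriced → cash-and-carry (buy spot, short the forward).
At maturity, profit = |F_mkt − F*| = |262.48 − 252.8129| = ¥9.67 per share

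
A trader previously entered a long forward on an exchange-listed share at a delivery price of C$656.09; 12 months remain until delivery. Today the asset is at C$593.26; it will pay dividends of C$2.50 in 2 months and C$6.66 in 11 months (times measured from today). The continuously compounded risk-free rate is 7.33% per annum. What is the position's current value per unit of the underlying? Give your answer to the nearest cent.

PV(remaining dividends) I = 2.50·e^(−0.0733·2/12) + 6.66·e^(−0.0733·11/12) = 8.6969
Current forward F = (S − I)·e^(rT) = (593.26 − 8.6969)·e^(0.0733·12/12) = 584.5631 × 1.076053 = 629.0209
Value (long) = (F − K)·e^(−rT) = (629.0209 − 656.09) × 0.929322 = -25.1559
Value = -C$25.16

-C$25.16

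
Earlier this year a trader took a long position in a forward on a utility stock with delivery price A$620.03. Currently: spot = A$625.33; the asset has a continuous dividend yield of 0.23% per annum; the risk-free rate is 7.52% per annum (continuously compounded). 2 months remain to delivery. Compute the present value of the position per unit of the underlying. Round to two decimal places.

Current fair forward for the remaining 2 months: F = S·e^((r − q)·T), (r − q) = 0.0752 − 0.0023 = 0.0729
F = 625.33 · e^(0.0729 × 2/12) = 625.33 × 1.012224 = 632.9740
Value of long forward = (F − K)·e^(−rT) = (632.9740 − 620.03) · e^(−0.0752·2/12)
= 12.9440 × 0.987545 = 12.78

A$12.78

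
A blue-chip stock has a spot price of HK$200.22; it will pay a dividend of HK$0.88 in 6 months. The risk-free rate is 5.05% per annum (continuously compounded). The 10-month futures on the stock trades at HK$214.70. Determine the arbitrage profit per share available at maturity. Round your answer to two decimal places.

HK$6.77 per share

PV(dividends) I = 0.88·e^(−0.0505·6/12) = 0.8581
Fair futures F* = (S − I)·e^(rT) = (200.22 − 0.8581)·e^0.042083 = 199.3619 × 1.042981 = 207.9307
Market HK$214.70 > fair 207.9307: forward overpriced → cash-and-carry (borrow at r, buy the stock and collect the dividends, short the forward).
Profit at T = |F_mkt − F*| = |214.70 − 207.9307| = HK$6.77 per share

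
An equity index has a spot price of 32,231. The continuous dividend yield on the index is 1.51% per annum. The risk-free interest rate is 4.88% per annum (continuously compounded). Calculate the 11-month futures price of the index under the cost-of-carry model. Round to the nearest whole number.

F = S·e^((r − q)T) = 32231 · e^((0.0488 − 0.0151) × 11/12)
= 32231 · e^0.030892 = 32231 × 1.031374
F = 33,242

33,242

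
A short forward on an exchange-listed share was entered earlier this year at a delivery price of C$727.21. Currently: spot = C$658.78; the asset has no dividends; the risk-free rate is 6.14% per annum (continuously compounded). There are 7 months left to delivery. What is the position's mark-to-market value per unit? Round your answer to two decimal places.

Current fair forward for the remaining 7 months: F = S·e^(r·T), r = 0.0614
F = 658.78 · e^(0.0614 × 7/12) = 658.78 × 1.036466 = 682.8031
Value of long forward = (F − K)·e^(−rT) = (682.8031 − 727.21) · e^(−0.0614·7/12)
= -44.4069 × 0.964817 = -42.84
Short position value = −(long value) = C$42.84

C$42.84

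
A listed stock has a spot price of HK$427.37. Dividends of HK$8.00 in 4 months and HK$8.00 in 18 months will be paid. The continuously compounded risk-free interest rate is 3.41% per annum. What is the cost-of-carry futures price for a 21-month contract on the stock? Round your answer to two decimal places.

HK$437.19

PV(dividends) I = 8.00·e^(−0.0341·4/12) + 8.00·e^(−0.0341·18/12)
I = 7.9096 + 7.6011 = 15.5107
F = (S − I)·e^(rT) = (427.37 − 15.5107) · e^(0.0341·21/12)
= 411.8593 · e^0.059675 = 411.8593 × 1.061492 = HK$437.19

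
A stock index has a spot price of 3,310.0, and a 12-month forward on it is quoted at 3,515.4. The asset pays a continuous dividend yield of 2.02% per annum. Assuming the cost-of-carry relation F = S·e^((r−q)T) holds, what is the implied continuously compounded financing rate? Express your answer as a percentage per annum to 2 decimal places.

From F = S·e^((r−q)T): (r − q) = ln(F/S)/T
ln(3515.4/3310.0) = ln(1.062054) = 0.060205
(r − q) = 0.060205 / (12/12) = 0.060205
r = ln(F/S)/T + q = 0.060205 + 0.0202 = 0.080405
r = 8.04%

8.04%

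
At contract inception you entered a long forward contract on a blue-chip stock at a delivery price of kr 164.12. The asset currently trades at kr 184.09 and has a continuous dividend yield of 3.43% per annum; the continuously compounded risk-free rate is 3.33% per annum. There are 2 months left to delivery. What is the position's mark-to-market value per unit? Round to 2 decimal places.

kr 19.83

Current fair forward for the remaining 2 months: F = S·e^((r − q)·T), (r − q) = 0.0333 − 0.0343 = -0.0010
F = 184.09 · e^(-0.0010 × 2/12) = 184.09 × 0.999833 = 184.0593
Value of long forward = (F − K)·e^(−rT) = (184.0593 − 164.12) · e^(−0.0333·2/12)
= 19.9393 × 0.994465 = 19.83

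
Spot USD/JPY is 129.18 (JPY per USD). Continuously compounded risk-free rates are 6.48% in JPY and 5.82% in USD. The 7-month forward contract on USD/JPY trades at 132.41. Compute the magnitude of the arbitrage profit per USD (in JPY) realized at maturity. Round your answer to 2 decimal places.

2.73 per USD (in JPY)

Fair forward: F* = S·e^(carry·T), with carry = (r_JPY − r_USD) = 0.0648 − 0.0582 = 0.0066
F* = 129.18 · e^(0.0066 × 7/12) = 129.18 · e^0.003850 = 129.18 × 1.003857 = 129.6782
Market 132.41 > fair 129.6782: forward overpriced → cash-and-carry (buy spot, short the forward).
At maturity, profit = |F_mkt − F*| = |132.41 − 129.6782| = 2.73 per USD (in JPY)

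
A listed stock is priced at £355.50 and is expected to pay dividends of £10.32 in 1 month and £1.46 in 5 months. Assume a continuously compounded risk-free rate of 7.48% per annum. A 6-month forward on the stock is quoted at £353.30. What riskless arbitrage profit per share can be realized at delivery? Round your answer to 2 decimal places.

PV(dividends) I = 10.32·e^(−0.0748·1/12) + 1.46·e^(−0.0748·5/12) = 11.6711
Fair forward F* = (S − I)·e^(rT) = (355.50 − 11.6711)·e^0.037400 = 343.8289 × 1.038108 = 356.9315
Market £353.30 < fair 356.9315: forward underpriced → reverse cash-and-carry (short the stock, invest proceeds at r, pay the dividends, go long the forward).
Profit at T = |F_mkt − F*| = |353.30 − 356.9315| = £3.63 per share

£3.63 per share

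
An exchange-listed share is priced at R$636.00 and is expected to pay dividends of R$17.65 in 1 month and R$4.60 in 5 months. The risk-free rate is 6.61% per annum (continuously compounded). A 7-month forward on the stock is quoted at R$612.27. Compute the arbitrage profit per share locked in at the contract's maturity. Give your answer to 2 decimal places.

R$25.84 per share

PV(dividends) I = 17.65·e^(−0.0661·1/12) + 4.60·e^(−0.0661·5/12) = 22.0281
Fair forward F* = (S − I)·e^(rT) = (636.00 − 22.0281)·e^0.038558 = 613.9719 × 1.039311 = 638.1077
Market R$612.27 < fair 638.1077: forward underpriced → reverse cash-and-carry (short the stock, invest proceeds at r, pay the dividends, go long the forward).
Profit at T = |F_mkt − F*| = |612.27 − 638.1077| = R$25.84 per share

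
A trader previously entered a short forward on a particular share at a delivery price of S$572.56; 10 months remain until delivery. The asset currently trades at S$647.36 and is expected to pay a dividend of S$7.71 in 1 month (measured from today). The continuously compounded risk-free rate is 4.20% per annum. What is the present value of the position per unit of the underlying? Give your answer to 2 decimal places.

-S$86.81

PV(remaining dividends) I = 7.71·e^(−0.0420·1/12) = 7.6831
Current forward F = (S − I)·e^(rT) = (647.36 − 7.6831)·e^(0.0420·10/12) = 639.6769 × 1.035620 = 662.4622
Value (long) = (F − K)·e^(−rT) = (662.4622 − 572.56) × 0.965605 = 86.8100
Short position value = −(long value) = -S$86.81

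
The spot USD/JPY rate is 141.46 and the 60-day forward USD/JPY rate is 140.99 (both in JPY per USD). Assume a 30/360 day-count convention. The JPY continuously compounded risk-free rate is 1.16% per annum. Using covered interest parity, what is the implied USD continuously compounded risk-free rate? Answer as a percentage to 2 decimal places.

F = S·e^((r_JPY − r_USD)T) ⇒ r_USD = r_JPY − ln(F/S)/T
ln(140.99/141.46) = -0.003328; /(60/360) = -0.019968
r_USD = 0.0116 + 0.019968 = 0.031568
r_USD = 3.16%

3.16%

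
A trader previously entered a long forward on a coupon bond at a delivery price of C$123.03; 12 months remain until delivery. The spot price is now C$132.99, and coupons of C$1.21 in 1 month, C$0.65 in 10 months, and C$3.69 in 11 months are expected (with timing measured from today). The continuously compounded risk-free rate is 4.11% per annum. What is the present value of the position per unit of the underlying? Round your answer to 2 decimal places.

C$9.53

PV(remaining coupons) I = 1.21·e^(−0.0411·1/12) + 0.65·e^(−0.0411·10/12) + 3.69·e^(−0.0411·11/12) = 5.3875
Current forward F = (S − I)·e^(rT) = (132.99 − 5.3875)·e^(0.0411·12/12) = 127.6025 × 1.041956 = 132.9562
Value (long) = (F − K)·e^(−rT) = (132.9562 − 123.03) × 0.959733 = 9.5265
Value = C$9.53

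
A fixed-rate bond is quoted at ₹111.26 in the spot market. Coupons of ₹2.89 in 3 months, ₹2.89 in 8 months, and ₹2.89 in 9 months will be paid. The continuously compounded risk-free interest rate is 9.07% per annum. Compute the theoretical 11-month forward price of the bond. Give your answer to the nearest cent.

PV(coupons) I = 2.89·e^(−0.0907·3/12) + 2.89·e^(−0.0907·8/12) + 2.89·e^(−0.0907·9/12)
I = 2.8252 + 2.7204 + 2.6999 = 8.2455
F = (S − I)·e^(rT) = (111.26 − 8.2455) · e^(0.0907·11/12)
= 103.0145 · e^0.083142 = 103.0145 × 1.086696 = ₹111.95

₹111.95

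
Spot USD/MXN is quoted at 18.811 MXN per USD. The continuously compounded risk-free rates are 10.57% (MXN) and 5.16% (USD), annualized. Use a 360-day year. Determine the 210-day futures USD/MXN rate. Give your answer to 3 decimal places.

F = S·e^((r_MXN − r_USD)T) = 18.811 · e^((0.1057 − 0.0516) × 210/360)
= 18.811 · e^0.031558 = 18.811 × 1.032061
F = 19.414 MXN per USD

19.414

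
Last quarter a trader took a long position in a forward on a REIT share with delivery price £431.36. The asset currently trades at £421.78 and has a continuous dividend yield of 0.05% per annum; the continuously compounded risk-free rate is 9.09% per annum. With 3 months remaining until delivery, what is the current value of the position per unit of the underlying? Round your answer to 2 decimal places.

Current fair forward for the remaining 3 months: F = S·e^((r − q)·T), (r − q) = 0.0909 − 0.0005 = 0.0904
F = 421.78 · e^(0.0904 × 3/12) = 421.78 × 1.022857 = 431.4206
Value of long forward = (F − K)·e^(−rT) = (431.4206 − 431.36) · e^(−0.0909·3/12)
= 0.0606 × 0.977531 = 0.06

£0.06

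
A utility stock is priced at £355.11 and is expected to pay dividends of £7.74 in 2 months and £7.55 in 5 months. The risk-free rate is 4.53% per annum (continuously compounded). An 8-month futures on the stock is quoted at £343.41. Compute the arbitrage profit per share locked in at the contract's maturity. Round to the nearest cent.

PV(dividends) I = 7.74·e^(−0.0453·2/12) + 7.55·e^(−0.0453·5/12) = 15.0906
Fair futures F* = (S − I)·e^(rT) = (355.11 − 15.0906)·e^0.030200 = 340.0194 × 1.030661 = 350.4447
Market £343.41 < fair 350.4447: forward underpriced → reverse cash-and-carry (short the stock, invest proceeds at r, pay the dividends, go long the forward).
Profit at T = |F_mkt − F*| = |343.41 − 350.4447| = £7.03 per share

£7.03 per share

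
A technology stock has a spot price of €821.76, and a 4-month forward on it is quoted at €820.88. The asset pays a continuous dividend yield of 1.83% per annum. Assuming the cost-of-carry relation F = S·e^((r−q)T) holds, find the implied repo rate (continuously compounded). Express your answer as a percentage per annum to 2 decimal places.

1.51%

From F = S·e^((r−q)T): (r − q) = ln(F/S)/T
ln(820.88/821.76) = ln(0.998929) = -0.001072
(r − q) = -0.001072 / (4/12) = -0.003216
r = ln(F/S)/T + q = -0.003216 + 0.0183 = 0.015084
r = 1.51%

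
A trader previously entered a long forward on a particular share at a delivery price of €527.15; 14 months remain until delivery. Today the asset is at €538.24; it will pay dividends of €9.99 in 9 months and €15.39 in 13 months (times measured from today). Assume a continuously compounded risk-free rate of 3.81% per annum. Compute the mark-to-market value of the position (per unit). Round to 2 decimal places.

€9.53

PV(remaining dividends) I = 9.99·e^(−0.0381·9/12) + 15.39·e^(−0.0381·13/12) = 24.4763
Current forward F = (S − I)·e^(rT) = (538.24 − 24.4763)·e^(0.0381·14/12) = 513.7637 × 1.045453 = 537.1158
Value (long) = (F − K)·e^(−rT) = (537.1158 − 527.15) × 0.956523 = 9.5325
Value = €9.53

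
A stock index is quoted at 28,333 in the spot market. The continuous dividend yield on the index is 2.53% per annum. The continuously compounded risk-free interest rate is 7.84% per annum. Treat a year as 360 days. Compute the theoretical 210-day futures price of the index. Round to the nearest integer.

29,224

F = S·e^((r − q)T) = 28333 · e^((0.0784 − 0.0253) × 210/360)
= 28333 · e^0.030975 = 28333 × 1.031460
F = 29,224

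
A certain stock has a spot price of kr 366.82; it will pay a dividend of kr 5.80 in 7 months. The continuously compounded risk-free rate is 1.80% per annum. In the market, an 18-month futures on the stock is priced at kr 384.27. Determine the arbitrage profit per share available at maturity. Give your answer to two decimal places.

PV(dividends) I = 5.80·e^(−0.0180·7/12) = 5.7394
Fair futures F* = (S − I)·e^(rT) = (366.82 − 5.7394)·e^0.027000 = 361.0806 × 1.027368 = 370.9627
Market kr 384.27 > fair 370.9627: forward overpriced → cash-and-carry (borrow at r, buy the stock and collect the dividends, short the forward).
Profit at T = |F_mkt − F*| = |384.27 − 370.9627| = kr 13.31 per share

kr 13.31 per share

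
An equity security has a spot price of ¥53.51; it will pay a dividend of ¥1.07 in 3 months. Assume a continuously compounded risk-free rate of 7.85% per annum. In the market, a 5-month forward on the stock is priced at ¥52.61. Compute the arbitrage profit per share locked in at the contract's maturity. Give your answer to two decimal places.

PV(dividends) I = 1.07·e^(−0.0785·3/12) = 1.0492
Fair forward F* = (S − I)·e^(rT) = (53.51 − 1.0492)·e^0.032708 = 52.4608 × 1.033249 = 54.2051
Market ¥52.61 < fair 54.2051: forward underpriced → reverse cash-and-carry (short the stock, invest proceeds at r, pay the dividends, go long the forward).
Profit at T = |F_mkt − F*| = |52.61 − 54.2051| = ¥1.60 per share

¥1.60 per share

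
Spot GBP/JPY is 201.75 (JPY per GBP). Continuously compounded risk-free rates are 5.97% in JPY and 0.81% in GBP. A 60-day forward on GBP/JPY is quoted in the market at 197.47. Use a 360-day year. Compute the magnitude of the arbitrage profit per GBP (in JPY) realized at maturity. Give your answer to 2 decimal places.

6.02 per GBP (in JPY)

Fair forward: F* = S·e^(carry·T), with carry = (r_JPY − r_GBP) = 0.0597 − 0.0081 = 0.0516
F* = 201.75 · e^(0.0516 × 60/360) = 201.75 · e^0.008600 = 201.75 × 1.008637 = 203.4925
Market 197.47 < fair 203.4925: forward underpriced → reverse cash-and-carry (short spot, go long the forward).
At maturity, profit = |F_mkt − F*| = |197.47 − 203.4925| = 6.02 per GBP (in JPY)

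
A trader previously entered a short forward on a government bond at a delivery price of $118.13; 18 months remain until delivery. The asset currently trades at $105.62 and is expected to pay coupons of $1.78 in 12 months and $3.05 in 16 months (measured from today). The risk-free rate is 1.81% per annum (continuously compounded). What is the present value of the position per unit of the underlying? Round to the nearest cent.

$14.07

PV(remaining coupons) I = 1.78·e^(−0.0181·12/12) + 3.05·e^(−0.0181·16/12) = 4.7253
Current forward F = (S − I)·e^(rT) = (105.62 − 4.7253)·e^(0.0181·18/12) = 100.8947 × 1.027522 = 103.6715
Value (long) = (F − K)·e^(−rT) = (103.6715 − 118.13) × 0.973215 = -14.0712
Short position value = −(long value) = $14.07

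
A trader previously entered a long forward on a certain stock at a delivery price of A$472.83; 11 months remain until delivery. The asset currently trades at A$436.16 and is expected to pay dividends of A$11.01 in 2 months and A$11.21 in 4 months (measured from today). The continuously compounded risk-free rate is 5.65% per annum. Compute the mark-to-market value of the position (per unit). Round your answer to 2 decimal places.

PV(remaining dividends) I = 11.01·e^(−0.0565·2/12) + 11.21·e^(−0.0565·4/12) = 21.9077
Current forward F = (S − I)·e^(rT) = (436.16 − 21.9077)·e^(0.0565·11/12) = 414.2523 × 1.053156 = 436.2723
Value (long) = (F − K)·e^(−rT) = (436.2723 − 472.83) × 0.949527 = -34.7125
Value = -A$34.71

-A$34.71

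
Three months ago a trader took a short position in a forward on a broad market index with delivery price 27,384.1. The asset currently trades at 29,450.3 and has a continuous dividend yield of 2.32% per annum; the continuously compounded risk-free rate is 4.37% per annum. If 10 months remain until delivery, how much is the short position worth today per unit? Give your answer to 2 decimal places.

-2481.59

Current fair forward for the remaining 10 months: F = S·e^((r − q)·T), (r − q) = 0.0437 − 0.0232 = 0.0205
F = 29450.3 · e^(0.0205 × 10/12) = 29450.3 × 1.01723009 = 29957.7313
Value of long forward = (F − K)·e^(−rT) = (29957.7313 − 27384.1) · e^(−0.0437·10/12)
= 2573.6313 × 0.96423844 = 2481.59
Short position value = −(long value) = -2481.59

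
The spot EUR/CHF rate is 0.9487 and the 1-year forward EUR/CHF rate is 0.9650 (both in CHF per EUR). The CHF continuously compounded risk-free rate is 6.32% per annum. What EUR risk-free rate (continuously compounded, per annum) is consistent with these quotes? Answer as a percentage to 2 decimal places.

4.62%

F = S·e^((r_CHF − r_EUR)T) ⇒ r_EUR = r_CHF − ln(F/S)/T
ln(0.9650/0.9487) = 0.017035; /(1) = 0.017035
r_EUR = 0.0632 − 0.017035 = 0.046165
r_EUR = 4.62%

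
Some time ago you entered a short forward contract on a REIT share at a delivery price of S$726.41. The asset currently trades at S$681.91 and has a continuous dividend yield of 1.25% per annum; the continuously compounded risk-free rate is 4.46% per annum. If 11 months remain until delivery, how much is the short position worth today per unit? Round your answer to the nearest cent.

Current fair forward for the remaining 11 months: F = S·e^((r − q)·T), (r − q) = 0.0446 − 0.0125 = 0.0321
F = 681.91 · e^(0.0321 × 11/12) = 681.91 × 1.029862 = 702.2732
Value of long forward = (F − K)·e^(−rT) = (702.2732 − 726.41) · e^(−0.0446·11/12)
= -24.1368 × 0.959941 = -23.17
Short position value = −(long value) = S$23.17

S$23.17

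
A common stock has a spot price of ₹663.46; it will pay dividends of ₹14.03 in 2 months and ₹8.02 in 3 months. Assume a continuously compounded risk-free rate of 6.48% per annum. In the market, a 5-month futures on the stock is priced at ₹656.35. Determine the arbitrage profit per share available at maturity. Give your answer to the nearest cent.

PV(dividends) I = 14.03·e^(−0.0648·2/12) + 8.02·e^(−0.0648·3/12) = 21.7704
Fair futures F* = (S − I)·e^(rT) = (663.46 − 21.7704)·e^0.027000 = 641.6896 × 1.027368 = 659.2514
Market ₹656.35 < fair 659.2514: forward underpriced → reverse cash-and-carry (short the stock, invest proceeds at r, pay the dividends, go long the forward).
Profit at T = |F_mkt − F*| = |656.35 − 659.2514| = ₹2.90 per share

₹2.90 per share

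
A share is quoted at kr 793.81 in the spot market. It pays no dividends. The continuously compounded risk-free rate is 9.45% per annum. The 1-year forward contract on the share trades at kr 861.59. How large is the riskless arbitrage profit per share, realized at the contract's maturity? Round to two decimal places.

kr 10.89 per share

Fair forward: F* = S·e^(carry·T), with carry = r = 0.0945
F* = 793.81 · e^(0.0945 × 1) = 793.81 · e^0.094500 = 793.81 × 1.099109 = kr 872.4837
Market kr 861.59 < fair kr 872.4837: forward underpriced → reverse cash-and-carry (short spot, go long the forward).
At maturity, profit = |F_mkt − F*| = |861.59 − 872.4837| = kr 10.89 per share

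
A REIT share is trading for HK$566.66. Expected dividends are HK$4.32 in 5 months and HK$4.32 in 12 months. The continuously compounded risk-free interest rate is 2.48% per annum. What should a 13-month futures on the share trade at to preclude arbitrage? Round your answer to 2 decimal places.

PV(dividends) I = 4.32·e^(−0.0248·5/12) + 4.32·e^(−0.0248·12/12)
I = 4.2756 + 4.2142 = 8.4898
F = (S − I)·e^(rT) = (566.66 − 8.4898) · e^(0.0248·13/12)
= 558.1702 · e^0.026867 = 558.1702 × 1.027231 = HK$573.37

HK$573.37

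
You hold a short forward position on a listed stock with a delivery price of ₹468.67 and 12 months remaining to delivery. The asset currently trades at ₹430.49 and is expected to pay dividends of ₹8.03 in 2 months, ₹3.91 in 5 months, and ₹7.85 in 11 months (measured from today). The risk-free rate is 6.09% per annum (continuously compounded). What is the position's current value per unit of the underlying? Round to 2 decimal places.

PV(remaining dividends) I = 8.03·e^(−0.0609·2/12) + 3.91·e^(−0.0609·5/12) + 7.85·e^(−0.0609·11/12) = 19.1847
Current forward F = (S − I)·e^(rT) = (430.49 − 19.1847)·e^(0.0609·12/12) = 411.3053 × 1.062793 = 437.1324
Value (long) = (F − K)·e^(−rT) = (437.1324 − 468.67) × 0.940917 = -29.6743
Short position value = −(long value) = ₹29.67

₹29.67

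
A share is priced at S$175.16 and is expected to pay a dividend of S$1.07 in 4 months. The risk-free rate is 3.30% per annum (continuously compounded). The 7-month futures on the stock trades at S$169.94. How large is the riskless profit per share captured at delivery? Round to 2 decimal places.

S$7.55 per share

PV(dividends) I = 1.07·e^(−0.0330·4/12) = 1.0583
Fair futures F* = (S − I)·e^(rT) = (175.16 − 1.0583)·e^0.019250 = 174.1017 × 1.019436 = 177.4855
Market S$169.94 < fair 177.4855: forward underpriced → reverse cash-and-carry (short the stock, invest proceeds at r, pay the dividends, go long the forward).
Profit at T = |F_mkt − F*| = |169.94 − 177.4855| = S$7.55 per share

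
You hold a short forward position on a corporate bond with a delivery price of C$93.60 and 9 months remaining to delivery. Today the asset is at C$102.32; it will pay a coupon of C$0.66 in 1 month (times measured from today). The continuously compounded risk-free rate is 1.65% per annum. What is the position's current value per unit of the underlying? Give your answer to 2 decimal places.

-C$9.21

PV(remaining coupons) I = 0.66·e^(−0.0165·1/12) = 0.6591
Current forward F = (S − I)·e^(rT) = (102.32 − 0.6591)·e^(0.0165·9/12) = 101.6609 × 1.012452 = 102.9268
Value (long) = (F − K)·e^(−rT) = (102.9268 − 93.60) × 0.987701 = 9.2121
Short position value = −(long value) = -C$9.21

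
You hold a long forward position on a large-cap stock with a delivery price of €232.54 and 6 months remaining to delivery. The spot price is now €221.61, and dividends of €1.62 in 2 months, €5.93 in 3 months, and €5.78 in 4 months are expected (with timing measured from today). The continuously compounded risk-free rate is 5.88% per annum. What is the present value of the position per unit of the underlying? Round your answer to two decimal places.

-€17.31

PV(remaining dividends) I = 1.62·e^(−0.0588·2/12) + 5.93·e^(−0.0588·3/12) + 5.78·e^(−0.0588·4/12) = 13.1155
Current forward F = (S − I)·e^(rT) = (221.61 − 13.1155)·e^(0.0588·6/12) = 208.4945 × 1.029836 = 214.7151
Value (long) = (F − K)·e^(−rT) = (214.7151 − 232.54) × 0.971028 = -17.3085
Value = -€17.31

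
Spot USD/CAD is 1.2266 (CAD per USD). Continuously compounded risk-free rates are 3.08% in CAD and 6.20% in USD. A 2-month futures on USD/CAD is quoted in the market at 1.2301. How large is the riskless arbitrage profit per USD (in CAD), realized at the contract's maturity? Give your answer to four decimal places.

Fair futures: F* = S·e^(carry·T), with carry = (r_CAD − r_USD) = 0.0308 − 0.0620 = -0.0312
F* = 1.2266 · e^(-0.0312 × 2/12) = 1.2266 · e^-0.005200 = 1.2266 × 0.994813 = 1.2202
Market 1.2301 > fair 1.2202: forward overpriced → cash-and-carry (buy spot, short the forward).
At maturity, profit = |F_mkt − F*| = |1.2301 − 1.2202| = 0.0099 per USD (in CAD)

0.0099 per USD (in CAD)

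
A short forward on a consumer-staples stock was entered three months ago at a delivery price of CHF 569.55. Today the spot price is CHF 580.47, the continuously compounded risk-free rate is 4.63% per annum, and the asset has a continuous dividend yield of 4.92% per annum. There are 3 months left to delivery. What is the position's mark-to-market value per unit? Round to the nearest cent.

-CHF 10.38

Current fair forward for the remaining 3 months: F = S·e^((r − q)·T), (r − q) = 0.0463 − 0.0492 = -0.0029
F = 580.47 · e^(-0.0029 × 3/12) = 580.47 × 0.999275 = 580.0492
Value of long forward = (F − K)·e^(−rT) = (580.0492 − 569.55) · e^(−0.0463·3/12)
= 10.4992 × 0.988492 = 10.38
Short position value = −(long value) = -CHF 10.38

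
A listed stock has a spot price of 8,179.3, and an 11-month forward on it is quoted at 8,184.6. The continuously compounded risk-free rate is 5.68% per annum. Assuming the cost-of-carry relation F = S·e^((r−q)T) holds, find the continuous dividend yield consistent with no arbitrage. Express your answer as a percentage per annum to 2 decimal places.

From F = S·e^((r−q)T): (r − q) = ln(F/S)/T
ln(8184.6/8179.3) = ln(1.000648) = 0.000648
(r − q) = 0.000648 / (11/12) = 0.000707
q = r − ln(F/S)/T = 0.0568 − 0.000707 = 0.056093
q = 5.61%

5.61%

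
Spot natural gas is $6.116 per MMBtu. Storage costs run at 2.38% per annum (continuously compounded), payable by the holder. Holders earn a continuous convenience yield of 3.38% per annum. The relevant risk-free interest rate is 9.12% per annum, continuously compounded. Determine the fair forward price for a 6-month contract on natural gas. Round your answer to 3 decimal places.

Net carry = r + u − y = 0.0912 + 0.0238 − 0.0338 = 0.0812
F = S·e^((r+u−y)T) = 6.116 · e^(0.0812 × 6/12) = 6.116 · e^0.040600
= 6.116 × 1.041435 = $6.369 per MMBtu

$6.369 per MMBtu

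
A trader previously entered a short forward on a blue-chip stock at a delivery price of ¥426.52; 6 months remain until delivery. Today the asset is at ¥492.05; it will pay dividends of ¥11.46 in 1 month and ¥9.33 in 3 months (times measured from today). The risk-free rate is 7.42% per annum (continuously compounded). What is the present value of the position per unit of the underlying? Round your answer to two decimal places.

PV(remaining dividends) I = 11.46·e^(−0.0742·1/12) + 9.33·e^(−0.0742·3/12) = 20.5479
Current forward F = (S − I)·e^(rT) = (492.05 − 20.5479)·e^(0.0742·6/12) = 471.5021 × 1.037797 = 489.3235
Value (long) = (F − K)·e^(−rT) = (489.3235 − 426.52) × 0.963580 = 60.5162
Short position value = −(long value) = -¥60.52

-¥60.52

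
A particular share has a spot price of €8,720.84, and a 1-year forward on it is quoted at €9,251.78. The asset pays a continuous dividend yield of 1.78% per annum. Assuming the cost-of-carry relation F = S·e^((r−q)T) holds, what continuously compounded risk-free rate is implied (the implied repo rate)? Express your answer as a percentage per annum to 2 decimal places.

From F = S·e^((r−q)T): (r − q) = ln(F/S)/T
ln(9251.78/8720.84) = ln(1.060882) = 0.059101
(r − q) = 0.059101 / (1) = 0.059101
r = ln(F/S)/T + q = 0.059101 + 0.0178 = 0.076901
r = 7.69%

7.69%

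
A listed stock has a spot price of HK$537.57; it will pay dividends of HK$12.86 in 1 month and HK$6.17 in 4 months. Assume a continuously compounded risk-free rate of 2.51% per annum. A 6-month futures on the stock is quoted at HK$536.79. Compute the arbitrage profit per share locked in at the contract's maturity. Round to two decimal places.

HK$11.62 per share

PV(dividends) I = 12.86·e^(−0.0251·1/12) + 6.17·e^(−0.0251·4/12) = 18.9517
Fair futures F* = (S − I)·e^(rT) = (537.57 − 18.9517)·e^0.012550 = 518.6183 × 1.012629 = 525.1679
Market HK$536.79 > fair 525.1679: forward overpriced → cash-and-carry (borrow at r, buy the stock and collect the dividends, short the forward).
Profit at T = |F_mkt − F*| = |536.79 − 525.1679| = HK$11.62 per share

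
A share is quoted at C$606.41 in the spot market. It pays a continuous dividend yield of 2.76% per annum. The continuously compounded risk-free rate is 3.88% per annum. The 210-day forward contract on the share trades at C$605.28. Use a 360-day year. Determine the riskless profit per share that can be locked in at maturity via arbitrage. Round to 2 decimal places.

Fair forward: F* = S·e^(carry·T), with carry = (r − q) = 0.0388 − 0.0276 = 0.0112
F* = 606.41 · e^(0.0112 × 210/360) = 606.41 · e^0.006533 = 606.41 × 1.006554 = C$610.3844
Market C$605.28 < fair C$610.3844: forward underpriced → reverse cash-and-carry (short spot, go long the forward).
At maturity, profit = |F_mkt − F*| = |605.28 − 610.3844| = C$5.10 per share

C$5.10 per share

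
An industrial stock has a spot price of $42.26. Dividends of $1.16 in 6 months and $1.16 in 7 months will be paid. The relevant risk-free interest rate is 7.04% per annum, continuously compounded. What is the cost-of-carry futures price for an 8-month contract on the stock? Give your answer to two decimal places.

$41.95

PV(dividends) I = 1.16·e^(−0.0704·6/12) + 1.16·e^(−0.0704·7/12)
I = 1.1199 + 1.1133 = 2.2332
F = (S − I)·e^(rT) = (42.26 − 2.2332) · e^(0.0704·8/12)
= 40.0268 · e^0.046933 = 40.0268 × 1.048052 = $41.95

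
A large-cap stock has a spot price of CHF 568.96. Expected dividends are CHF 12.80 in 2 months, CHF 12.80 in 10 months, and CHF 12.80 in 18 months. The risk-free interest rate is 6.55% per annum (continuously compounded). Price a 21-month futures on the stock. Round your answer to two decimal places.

PV(dividends) I = 12.80·e^(−0.0655·2/12) + 12.80·e^(−0.0655·10/12) + 12.80·e^(−0.0655·18/12)
I = 12.6610 + 12.1201 + 11.6022 = 36.3833
F = (S − I)·e^(rT) = (568.96 − 36.3833) · e^(0.0655·21/12)
= 532.5767 · e^0.114625 = 532.5767 × 1.121453 = CHF 597.26

CHF 597.26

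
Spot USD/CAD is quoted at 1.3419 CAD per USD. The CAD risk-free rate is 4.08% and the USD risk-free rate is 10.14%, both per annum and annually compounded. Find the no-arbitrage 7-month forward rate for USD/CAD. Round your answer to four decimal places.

1.2983

By covered interest parity, F = S · (1+r_CAD)^T / (1+r_USD)^T
= 1.3419 × 1.023602 / 1.057957 = 1.3419 × 0.967527
F = 1.2983 CAD per USD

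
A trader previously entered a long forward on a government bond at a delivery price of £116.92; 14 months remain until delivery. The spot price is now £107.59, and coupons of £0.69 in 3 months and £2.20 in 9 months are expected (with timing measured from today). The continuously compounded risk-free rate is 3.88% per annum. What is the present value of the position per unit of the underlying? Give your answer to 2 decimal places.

-£6.98

PV(remaining coupons) I = 0.69·e^(−0.0388·3/12) + 2.20·e^(−0.0388·9/12) = 2.8202
Current forward F = (S − I)·e^(rT) = (107.59 − 2.8202)·e^(0.0388·14/12) = 104.7698 × 1.046307 = 109.6214
Value (long) = (F − K)·e^(−rT) = (109.6214 − 116.92) × 0.955743 = -6.9756
Value = -£6.98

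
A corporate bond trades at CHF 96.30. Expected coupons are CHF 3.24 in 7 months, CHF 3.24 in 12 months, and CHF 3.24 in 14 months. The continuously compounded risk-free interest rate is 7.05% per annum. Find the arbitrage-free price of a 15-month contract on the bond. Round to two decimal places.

CHF 95.22

PV(coupons) I = 3.24·e^(−0.0705·7/12) + 3.24·e^(−0.0705·12/12) + 3.24·e^(−0.0705·14/12)
I = 3.1095 + 3.0194 + 2.9842 = 9.1131
F = (S − I)·e^(rT) = (96.30 − 9.1131) · e^(0.0705·15/12)
= 87.1869 · e^0.088125 = 87.1869 × 1.092125 = CHF 95.22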